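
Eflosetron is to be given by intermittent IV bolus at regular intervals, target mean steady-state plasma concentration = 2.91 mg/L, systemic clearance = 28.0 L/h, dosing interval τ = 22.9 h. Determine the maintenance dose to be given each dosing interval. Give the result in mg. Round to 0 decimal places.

1866 mg

At steady state, Dose/τ = Css × CL.
Dose = Css × CL × τ = 2.91 × 28.00 × 22.9 = 1866 mg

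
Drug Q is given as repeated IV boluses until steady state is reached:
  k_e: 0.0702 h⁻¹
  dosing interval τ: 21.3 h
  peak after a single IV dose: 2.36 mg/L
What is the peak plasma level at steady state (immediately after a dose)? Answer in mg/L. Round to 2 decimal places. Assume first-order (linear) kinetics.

3.04 mg/L

e^(−kτ) = e^(−0.07020 × 21.3) = 0.2242
Accumulation ratio R = 1 / (1 − e^(−kτ)) = 1 / (1 − 0.2242) = 1.289
Steady-state peak = C₀ × R = 2.36 × 1.289 = 3.042 mg/L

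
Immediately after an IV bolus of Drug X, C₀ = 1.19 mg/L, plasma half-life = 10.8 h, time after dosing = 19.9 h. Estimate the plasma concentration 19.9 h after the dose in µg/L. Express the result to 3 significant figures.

k = ln2 / t½ = 0.693147 / 10.8 = 0.06418 h⁻¹
C = C₀ · e^(−k·t) = 1.190 × e^(−0.06418 × 19.9)
  = 1.190 × 0.2788 = 0.3318 mg/L
Convert: 0.3318 mg/L × 1000 = 331.8 µg/L

332 µg/L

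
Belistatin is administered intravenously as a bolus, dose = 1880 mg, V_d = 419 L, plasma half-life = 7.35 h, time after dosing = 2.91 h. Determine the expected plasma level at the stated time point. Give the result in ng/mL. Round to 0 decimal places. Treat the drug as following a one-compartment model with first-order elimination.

C₀ = Dose / Vd = 1880 / 419 = 4.487 mg/L
k = ln2 / t½ = 0.693147 / 7.35 = 0.09431 h⁻¹
C = C₀ · e^(−k·t) = 4.487 × e^(−0.09431 × 2.91)
  = 4.487 × 0.7600 = 3.410 mg/L
Convert: 3.410 mg/L × 1000 = 3410 ng/mL

3410 ng/mL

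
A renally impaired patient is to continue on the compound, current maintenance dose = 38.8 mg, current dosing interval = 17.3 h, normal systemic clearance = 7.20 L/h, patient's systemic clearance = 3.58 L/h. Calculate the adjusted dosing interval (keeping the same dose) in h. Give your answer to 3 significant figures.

34.8 h

To keep the same average steady-state level, dosing rate must scale with clearance.
CL ratio = 3.58 / 7.20 = 0.4972
New interval (same dose) = 17.3 / 0.4972 = 34.79 h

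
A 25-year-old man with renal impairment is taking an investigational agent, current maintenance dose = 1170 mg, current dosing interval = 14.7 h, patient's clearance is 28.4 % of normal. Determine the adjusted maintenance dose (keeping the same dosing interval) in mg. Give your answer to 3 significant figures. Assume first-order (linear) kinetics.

332 mg

To keep the same average steady-state level, dosing rate must scale with clearance.
CL ratio = 28.4 / 100 = 0.2840
New dose (same interval) = 1170 × 0.2840 = 332.3 mg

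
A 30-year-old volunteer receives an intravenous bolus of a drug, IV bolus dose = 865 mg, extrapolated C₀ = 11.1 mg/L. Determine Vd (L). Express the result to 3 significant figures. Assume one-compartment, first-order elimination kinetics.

77.9 L

Vd = Dose / C₀ = 865.0 / 11.1 = 77.93 L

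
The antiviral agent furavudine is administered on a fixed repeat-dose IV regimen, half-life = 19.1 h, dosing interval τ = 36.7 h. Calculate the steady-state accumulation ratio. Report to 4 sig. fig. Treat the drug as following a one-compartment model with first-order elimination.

k = ln2 / t½ = 0.693147 / 19.1 = 0.03629 h⁻¹
e^(−kτ) = e^(−0.03629 × 36.7) = 0.2640
Accumulation ratio R = 1 / (1 − e^(−kτ)) = 1 / (1 − 0.2640) = 1.359

1.359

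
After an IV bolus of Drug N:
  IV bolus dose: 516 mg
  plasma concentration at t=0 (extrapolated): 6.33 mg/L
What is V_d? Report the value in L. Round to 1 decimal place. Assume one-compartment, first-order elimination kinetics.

Vd = Dose / C₀ = 516.0 / 6.33 = 81.52 L

81.5 L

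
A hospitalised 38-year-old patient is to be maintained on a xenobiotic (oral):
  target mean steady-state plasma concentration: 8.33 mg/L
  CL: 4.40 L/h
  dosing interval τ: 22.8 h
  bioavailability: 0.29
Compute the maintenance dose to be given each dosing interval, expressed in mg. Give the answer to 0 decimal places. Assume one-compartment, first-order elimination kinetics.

At steady state, F × (Dose/τ) = Css × CL.
Dose = Css × CL × τ / F = 8.33 × 4.400 × 22.8 / 0.29 = 2882 mg

2882 mg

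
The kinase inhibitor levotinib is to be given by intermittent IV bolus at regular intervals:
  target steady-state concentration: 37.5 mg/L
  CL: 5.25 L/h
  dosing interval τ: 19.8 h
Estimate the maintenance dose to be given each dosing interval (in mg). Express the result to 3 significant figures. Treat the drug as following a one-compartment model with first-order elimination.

3900 mg

At steady state, Dose/τ = Css × CL.
Dose = Css × CL × τ = 37.5 × 5.250 × 19.8 = 3898 mg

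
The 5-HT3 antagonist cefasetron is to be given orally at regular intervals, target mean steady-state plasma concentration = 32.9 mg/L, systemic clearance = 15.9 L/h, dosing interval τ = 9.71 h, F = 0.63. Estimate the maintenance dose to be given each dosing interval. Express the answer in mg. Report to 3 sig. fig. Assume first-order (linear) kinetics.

8060 mg

At steady state, F × (Dose/τ) = Css × CL.
Dose = Css × CL × τ / F = 32.9 × 15.90 × 9.71 / 0.63 = 8063 mg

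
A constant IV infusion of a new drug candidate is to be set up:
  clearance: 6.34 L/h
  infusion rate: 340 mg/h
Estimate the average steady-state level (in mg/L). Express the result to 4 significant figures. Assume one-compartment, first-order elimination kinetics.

At steady state Css = R₀ / CL = 340 / 6.340 = 53.63 mg/L

53.63 mg/L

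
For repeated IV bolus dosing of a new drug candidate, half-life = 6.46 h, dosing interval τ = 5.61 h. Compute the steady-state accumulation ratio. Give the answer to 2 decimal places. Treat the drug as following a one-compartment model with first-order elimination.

k = ln2 / t½ = 0.693147 / 6.46 = 0.1073 h⁻¹
e^(−kτ) = e^(−0.1073 × 5.61) = 0.5477
Accumulation ratio R = 1 / (1 − e^(−kτ)) = 1 / (1 − 0.5477) = 2.211

2.21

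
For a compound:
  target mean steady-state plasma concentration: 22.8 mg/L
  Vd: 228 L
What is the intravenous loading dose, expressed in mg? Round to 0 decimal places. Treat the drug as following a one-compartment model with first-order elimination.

5198 mg

LD = Css × Vd = 22.8 × 228 = 5198 mg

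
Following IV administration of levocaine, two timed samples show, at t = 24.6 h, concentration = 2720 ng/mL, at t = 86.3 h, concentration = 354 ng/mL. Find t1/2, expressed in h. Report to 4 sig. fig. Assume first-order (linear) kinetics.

20.97 h

k = ln(C₁/C₂) / (t₂ − t₁) = ln(2720/354) / (86.3 − 24.6)
  = 2.039 / 61.70 = 0.03305 h⁻¹
t½ = ln2 / k = 0.693147 / 0.03305 = 20.97 h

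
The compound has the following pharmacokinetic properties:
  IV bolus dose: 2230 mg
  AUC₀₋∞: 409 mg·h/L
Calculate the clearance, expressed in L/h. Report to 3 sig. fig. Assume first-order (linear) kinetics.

CL = Dose / AUC = 2230 / 409 = 5.452 L/h

5.45 L/h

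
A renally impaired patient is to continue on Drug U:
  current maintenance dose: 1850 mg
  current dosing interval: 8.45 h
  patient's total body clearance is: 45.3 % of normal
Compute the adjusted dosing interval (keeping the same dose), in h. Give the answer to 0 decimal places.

19 h

To keep the same average steady-state level, dosing rate must scale with clearance.
CL ratio = 45.3 / 100 = 0.4530
New interval (same dose) = 8.45 / 0.4530 = 18.65 h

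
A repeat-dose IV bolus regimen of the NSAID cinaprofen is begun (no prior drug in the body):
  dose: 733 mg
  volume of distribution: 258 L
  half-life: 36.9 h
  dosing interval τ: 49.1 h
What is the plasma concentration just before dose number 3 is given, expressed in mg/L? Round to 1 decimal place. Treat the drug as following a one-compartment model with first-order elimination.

1.6 mg/L

C₀ per dose = Dose / Vd = 733 / 258 = 2.841 mg/L
k = ln2 / t½ = 0.693147 / 36.9 = 0.01878 h⁻¹
Fraction remaining after one interval: r = e^(−kτ) = e^(−0.01878 × 49.1) = 0.3977
Before dose 3, 2 doses have been given (aged 1τ, 2τ).
C_trough = C₀ × (r + r²) = 2.841 × (0.3977 + 0.1582) = 1.579 mg/L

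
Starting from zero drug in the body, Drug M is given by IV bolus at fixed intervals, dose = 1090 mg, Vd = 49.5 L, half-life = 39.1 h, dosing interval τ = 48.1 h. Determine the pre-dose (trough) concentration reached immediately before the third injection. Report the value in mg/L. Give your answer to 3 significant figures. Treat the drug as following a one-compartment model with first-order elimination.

C₀ per dose = Dose / Vd = 1090 / 49.5 = 22.02 mg/L
k = ln2 / t½ = 0.693147 / 39.1 = 0.01773 h⁻¹
Fraction remaining after one interval: r = e^(−kτ) = e^(−0.01773 × 48.1) = 0.4262
Before dose 3, 2 doses have been given (aged 1τ, 2τ).
C_trough = C₀ × (r + r²) = 22.02 × (0.4262 + 0.1816) = 13.38 mg/L

13.4 mg/L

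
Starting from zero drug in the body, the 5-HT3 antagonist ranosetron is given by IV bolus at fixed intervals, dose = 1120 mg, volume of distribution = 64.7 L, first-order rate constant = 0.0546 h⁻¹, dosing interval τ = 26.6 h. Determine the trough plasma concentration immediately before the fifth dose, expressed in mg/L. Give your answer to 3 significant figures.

5.27 mg/L

C₀ per dose = Dose / Vd = 1120 / 64.7 = 17.31 mg/L
Fraction remaining after one interval: r = e^(−kτ) = e^(−0.05460 × 26.6) = 0.2340
Before dose 5, 4 doses have been given (aged 1τ, 2τ, 3τ, 4τ).
C_trough = C₀ × (r + r² + … + r^4) = C₀ × r(1−r^4)/(1−r)
        = 17.31 × 0.2340 × (1 − 0.002998) / (1 − 0.2340) = 5.272 mg/L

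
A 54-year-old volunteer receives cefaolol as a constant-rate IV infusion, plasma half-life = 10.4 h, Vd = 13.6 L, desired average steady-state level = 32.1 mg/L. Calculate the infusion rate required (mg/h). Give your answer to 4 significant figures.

k = ln2 / t½ = 0.693147 / 10.4 = 0.06665 h⁻¹
CL = k × Vd = 0.06665 × 13.6 = 0.9064 L/h
At steady state, infusion rate R₀ = Css × CL = 32.1 × 0.9064 = 29.10 mg/h

29.10 mg/h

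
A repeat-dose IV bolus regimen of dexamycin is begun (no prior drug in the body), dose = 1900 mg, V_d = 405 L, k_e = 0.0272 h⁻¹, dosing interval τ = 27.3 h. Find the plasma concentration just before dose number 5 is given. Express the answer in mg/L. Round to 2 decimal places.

C₀ per dose = Dose / Vd = 1900 / 405 = 4.691 mg/L
Fraction remaining after one interval: r = e^(−kτ) = e^(−0.02720 × 27.3) = 0.4759
Before dose 5, 4 doses have been given (aged 1τ, 2τ, 3τ, 4τ).
C_trough = C₀ × (r + r² + … + r^4) = C₀ × r(1−r^4)/(1−r)
        = 4.691 × 0.4759 × (1 − 0.05129) / (1 − 0.4759) = 4.041 mg/L

4.04 mg/L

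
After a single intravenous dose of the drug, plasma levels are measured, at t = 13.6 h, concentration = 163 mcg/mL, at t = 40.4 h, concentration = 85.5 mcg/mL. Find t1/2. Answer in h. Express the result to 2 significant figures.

29 h

k = ln(C₁/C₂) / (t₂ − t₁) = ln(163/85.5) / (40.4 − 13.6)
  = 0.6452 / 26.80 = 0.02407 h⁻¹
t½ = ln2 / k = 0.693147 / 0.02407 = 28.80 h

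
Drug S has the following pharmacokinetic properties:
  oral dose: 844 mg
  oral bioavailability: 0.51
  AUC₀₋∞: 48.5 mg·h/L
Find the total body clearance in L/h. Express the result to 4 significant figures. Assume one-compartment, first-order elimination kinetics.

CL = F·Dose / AUC = 0.51 × 844 / 48.5 = 8.875 L/h

8.875 L/h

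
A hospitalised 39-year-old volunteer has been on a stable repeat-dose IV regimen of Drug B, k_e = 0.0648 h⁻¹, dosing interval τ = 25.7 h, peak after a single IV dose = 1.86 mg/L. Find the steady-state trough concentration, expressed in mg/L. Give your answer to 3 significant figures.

e^(−kτ) = e^(−0.06480 × 25.7) = 0.1891
Accumulation ratio R = 1 / (1 − e^(−kτ)) = 1 / (1 − 0.1891) = 1.233
Steady-state trough = C₀ × R × e^(−kτ) = 1.86 × 1.233 × 0.1891 = 0.4337 mg/L

0.434 mg/L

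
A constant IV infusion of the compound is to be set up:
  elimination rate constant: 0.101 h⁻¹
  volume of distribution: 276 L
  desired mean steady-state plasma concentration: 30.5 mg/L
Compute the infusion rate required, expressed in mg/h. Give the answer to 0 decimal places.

850 mg/h

CL = k × Vd = 0.1010 × 276 = 27.88 L/h
At steady state, infusion rate R₀ = Css × CL = 30.5 × 27.88 = 850.3 mg/h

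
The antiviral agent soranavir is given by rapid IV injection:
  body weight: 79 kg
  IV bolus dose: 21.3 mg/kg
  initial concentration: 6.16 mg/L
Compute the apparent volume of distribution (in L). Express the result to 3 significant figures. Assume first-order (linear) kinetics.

273 L

Dose = 21.3 × 79 = 1683 mg
Vd = Dose / C₀ = 1683 / 6.16 = 273.2 L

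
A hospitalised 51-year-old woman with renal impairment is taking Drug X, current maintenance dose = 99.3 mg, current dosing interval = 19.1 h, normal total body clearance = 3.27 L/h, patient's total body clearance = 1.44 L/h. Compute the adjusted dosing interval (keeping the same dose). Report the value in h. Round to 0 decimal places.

43 h

To keep the same average steady-state level, dosing rate must scale with clearance.
CL ratio = 1.44 / 3.27 = 0.4404
New interval (same dose) = 19.1 / 0.4404 = 43.37 h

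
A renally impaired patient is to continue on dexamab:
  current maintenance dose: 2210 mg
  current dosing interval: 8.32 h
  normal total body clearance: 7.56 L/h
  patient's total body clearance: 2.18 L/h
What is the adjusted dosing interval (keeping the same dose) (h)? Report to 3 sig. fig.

To keep the same average steady-state level, dosing rate must scale with clearance.
CL ratio = 2.18 / 7.56 = 0.2884
New interval (same dose) = 8.32 / 0.2884 = 28.85 h

28.9 h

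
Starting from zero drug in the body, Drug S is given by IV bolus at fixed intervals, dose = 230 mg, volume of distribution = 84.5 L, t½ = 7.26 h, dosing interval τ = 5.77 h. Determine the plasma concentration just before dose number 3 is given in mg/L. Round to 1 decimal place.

2.5 mg/L

C₀ per dose = Dose / Vd = 230 / 84.5 = 2.722 mg/L
k = ln2 / t½ = 0.693147 / 7.26 = 0.09547 h⁻¹
Fraction remaining after one interval: r = e^(−kτ) = e^(−0.09547 × 5.77) = 0.5765
Before dose 3, 2 doses have been given (aged 1τ, 2τ).
C_trough = C₀ × (r + r²) = 2.722 × (0.5765 + 0.3324) = 2.474 mg/L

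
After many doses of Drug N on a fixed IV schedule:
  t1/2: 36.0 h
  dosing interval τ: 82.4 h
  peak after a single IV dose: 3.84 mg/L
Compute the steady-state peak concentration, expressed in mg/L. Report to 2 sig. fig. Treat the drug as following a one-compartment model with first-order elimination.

4.8 mg/L

k = ln2 / t½ = 0.693147 / 36.0 = 0.01925 h⁻¹
e^(−kτ) = e^(−0.01925 × 82.4) = 0.2047
Accumulation ratio R = 1 / (1 − e^(−kτ)) = 1 / (1 − 0.2047) = 1.257
Steady-state peak = C₀ × R = 3.84 × 1.257 = 4.827 mg/L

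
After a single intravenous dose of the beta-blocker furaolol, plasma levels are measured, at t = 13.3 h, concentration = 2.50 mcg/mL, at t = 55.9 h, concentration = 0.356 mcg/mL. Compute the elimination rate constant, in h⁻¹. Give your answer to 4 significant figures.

k = ln(C₁/C₂) / (t₂ − t₁) = ln(2.50/0.356) / (55.9 − 13.3)
  = 1.949 / 42.60 = 0.04575 h⁻¹

0.04575 h⁻¹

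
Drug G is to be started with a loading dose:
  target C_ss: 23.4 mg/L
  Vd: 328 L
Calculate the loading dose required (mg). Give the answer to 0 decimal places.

7675 mg

LD = Css × Vd = 23.4 × 328 = 7675 mg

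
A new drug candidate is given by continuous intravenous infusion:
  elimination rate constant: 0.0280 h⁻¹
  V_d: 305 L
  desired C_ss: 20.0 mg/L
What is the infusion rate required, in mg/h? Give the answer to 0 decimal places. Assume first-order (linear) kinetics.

171 mg/h

CL = k × Vd = 0.02800 × 305 = 8.540 L/h
At steady state, infusion rate R₀ = Css × CL = 20.0 × 8.540 = 170.8 mg/h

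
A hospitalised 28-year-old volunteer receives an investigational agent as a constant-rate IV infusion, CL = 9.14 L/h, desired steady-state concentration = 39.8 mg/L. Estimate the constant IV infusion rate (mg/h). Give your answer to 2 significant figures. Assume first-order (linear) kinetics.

At steady state, infusion rate R₀ = Css × CL = 39.8 × 9.140 = 363.8 mg/h

360 mg/h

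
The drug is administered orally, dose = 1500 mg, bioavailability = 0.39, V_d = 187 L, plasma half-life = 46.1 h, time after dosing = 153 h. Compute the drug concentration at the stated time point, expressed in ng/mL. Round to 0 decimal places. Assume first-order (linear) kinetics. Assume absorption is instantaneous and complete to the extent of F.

Amount reaching circulation = F × Dose = 0.39 × 1500 = 585.0 mg
C₀ = F·Dose / Vd = 585.0 / 187 = 3.128 mg/L
k = ln2 / t½ = 0.693147 / 46.1 = 0.01504 h⁻¹
C = C₀ · e^(−k·t) = 3.128 × e^(−0.01504 × 153)
  = 3.128 × 0.1001 = 0.3131 mg/L
Convert: 0.3131 mg/L × 1000 = 313.1 ng/mL

313 ng/mL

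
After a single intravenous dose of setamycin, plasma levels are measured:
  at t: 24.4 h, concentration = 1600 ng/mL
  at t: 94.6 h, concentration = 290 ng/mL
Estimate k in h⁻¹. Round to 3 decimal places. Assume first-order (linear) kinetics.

k = ln(C₁/C₂) / (t₂ − t₁) = ln(1600/290) / (94.6 − 24.4)
  = 1.708 / 70.20 = 0.02433 h⁻¹

0.024 h⁻¹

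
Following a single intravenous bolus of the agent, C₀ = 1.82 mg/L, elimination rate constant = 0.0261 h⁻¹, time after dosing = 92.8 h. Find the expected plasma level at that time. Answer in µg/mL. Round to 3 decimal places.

C = C₀ · e^(−k·t) = 1.820 × e^(−0.02610 × 92.8)
  = 1.820 × 0.08874 = 0.1615 mg/L
(0.1615 mg/L = 0.1615 µg/mL)

0.162 µg/mL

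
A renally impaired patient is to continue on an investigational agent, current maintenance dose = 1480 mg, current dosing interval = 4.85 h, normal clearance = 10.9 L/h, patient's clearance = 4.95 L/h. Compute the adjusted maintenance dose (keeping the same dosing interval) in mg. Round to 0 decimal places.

To keep the same average steady-state level, dosing rate must scale with clearance.
CL ratio = 4.95 / 10.9 = 0.4541
New dose (same interval) = 1480 × 0.4541 = 672.1 mg

672 mg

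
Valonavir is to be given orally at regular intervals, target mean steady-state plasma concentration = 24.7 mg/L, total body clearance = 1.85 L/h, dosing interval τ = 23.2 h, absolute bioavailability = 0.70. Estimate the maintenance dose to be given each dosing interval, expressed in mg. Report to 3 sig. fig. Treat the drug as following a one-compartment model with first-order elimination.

At steady state, F × (Dose/τ) = Css × CL.
Dose = Css × CL × τ / F = 24.7 × 1.850 × 23.2 / 0.70 = 1514 mg

1510 mg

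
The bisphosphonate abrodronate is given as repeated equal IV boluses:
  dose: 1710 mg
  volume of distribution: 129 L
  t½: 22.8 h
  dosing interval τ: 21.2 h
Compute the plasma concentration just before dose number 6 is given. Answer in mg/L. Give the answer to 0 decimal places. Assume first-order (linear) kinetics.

14 mg/L

C₀ per dose = Dose / Vd = 1710 / 129 = 13.26 mg/L
k = ln2 / t½ = 0.693147 / 22.8 = 0.03040 h⁻¹
Fraction remaining after one interval: r = e^(−kτ) = e^(−0.03040 × 21.2) = 0.5249
Before dose 6, 5 doses have been given (aged 1τ, 2τ, 3τ, 4τ, 5τ).
C_trough = C₀ × (r + r² + … + r^5) = C₀ × r(1−r^5)/(1−r)
        = 13.26 × 0.5249 × (1 − 0.03985) / (1 − 0.5249) = 14.07 mg/L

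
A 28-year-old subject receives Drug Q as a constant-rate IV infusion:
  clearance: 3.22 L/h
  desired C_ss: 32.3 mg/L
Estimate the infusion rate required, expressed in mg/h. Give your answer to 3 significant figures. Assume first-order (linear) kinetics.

104 mg/h

At steady state, infusion rate R₀ = Css × CL = 32.3 × 3.220 = 104.0 mg/h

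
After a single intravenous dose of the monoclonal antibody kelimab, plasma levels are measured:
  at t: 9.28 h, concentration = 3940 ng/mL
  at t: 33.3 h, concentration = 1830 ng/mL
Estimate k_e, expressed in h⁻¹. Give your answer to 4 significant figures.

k = ln(C₁/C₂) / (t₂ − t₁) = ln(3940/1830) / (33.3 − 9.28)
  = 0.7669 / 24.02 = 0.03193 h⁻¹

0.03193 h⁻¹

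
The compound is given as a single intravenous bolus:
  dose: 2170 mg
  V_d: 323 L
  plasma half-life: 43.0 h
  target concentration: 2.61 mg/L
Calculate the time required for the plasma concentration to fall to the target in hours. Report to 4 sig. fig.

C₀ = Dose / Vd = 2170 / 323 = 6.718 mg/L
k = ln2 / t½ = 0.693147 / 43.0 = 0.01612 h⁻¹
t = ln(C₀ / C) / k = ln(6.718 / 2.61) / 0.01612
  = ln(2.574) / 0.01612 = 0.9455 / 0.01612 = 58.65 h

58.65 h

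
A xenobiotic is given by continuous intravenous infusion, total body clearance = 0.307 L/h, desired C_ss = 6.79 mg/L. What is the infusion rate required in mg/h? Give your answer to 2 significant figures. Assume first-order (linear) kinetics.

2.1 mg/h

At steady state, infusion rate R₀ = Css × CL = 6.79 × 0.3070 = 2.085 mg/h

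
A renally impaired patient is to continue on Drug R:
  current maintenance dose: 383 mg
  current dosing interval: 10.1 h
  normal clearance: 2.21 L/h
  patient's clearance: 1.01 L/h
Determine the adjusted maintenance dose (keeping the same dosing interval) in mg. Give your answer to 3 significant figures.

175 mg

To keep the same average steady-state level, dosing rate must scale with clearance.
CL ratio = 1.01 / 2.21 = 0.4570
New dose (same interval) = 383 × 0.4570 = 175.0 mg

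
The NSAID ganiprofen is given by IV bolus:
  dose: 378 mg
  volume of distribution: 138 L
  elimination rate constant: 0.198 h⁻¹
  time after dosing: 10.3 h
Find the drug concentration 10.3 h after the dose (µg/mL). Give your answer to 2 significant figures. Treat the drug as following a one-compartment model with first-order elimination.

0.36 µg/mL

C₀ = Dose / Vd = 378.0 / 138 = 2.739 mg/L
C = C₀ · e^(−k·t) = 2.739 × e^(−0.1980 × 10.3)
  = 2.739 × 0.1301 = 0.3563 mg/L
(0.3563 mg/L = 0.3563 µg/mL)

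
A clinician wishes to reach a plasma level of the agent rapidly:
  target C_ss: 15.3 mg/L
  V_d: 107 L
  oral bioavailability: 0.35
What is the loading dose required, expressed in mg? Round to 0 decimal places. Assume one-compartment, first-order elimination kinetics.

4677 mg

LD = Css × Vd / F = 15.3 × 107 / 0.35 = 4677 mg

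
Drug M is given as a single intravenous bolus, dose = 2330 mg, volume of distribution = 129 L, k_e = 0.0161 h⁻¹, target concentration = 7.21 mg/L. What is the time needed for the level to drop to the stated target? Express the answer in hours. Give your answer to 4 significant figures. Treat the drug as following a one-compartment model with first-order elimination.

C₀ = Dose / Vd = 2330 / 129 = 18.06 mg/L
t = ln(C₀ / C) / k = ln(18.06 / 7.21) / 0.01610
  = ln(2.505) / 0.01610 = 0.9183 / 0.01610 = 57.04 h

57.04 h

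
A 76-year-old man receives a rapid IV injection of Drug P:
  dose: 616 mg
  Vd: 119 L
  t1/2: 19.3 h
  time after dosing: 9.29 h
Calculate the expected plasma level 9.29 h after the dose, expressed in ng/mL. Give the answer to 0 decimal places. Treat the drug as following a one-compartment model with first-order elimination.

3708 ng/mL

C₀ = Dose / Vd = 616.0 / 119 = 5.176 mg/L
k = ln2 / t½ = 0.693147 / 19.3 = 0.03591 h⁻¹
C = C₀ · e^(−k·t) = 5.176 × e^(−0.03591 × 9.29)
  = 5.176 × 0.7163 = 3.708 mg/L
Convert: 3.708 mg/L × 1000 = 3708 ng/mL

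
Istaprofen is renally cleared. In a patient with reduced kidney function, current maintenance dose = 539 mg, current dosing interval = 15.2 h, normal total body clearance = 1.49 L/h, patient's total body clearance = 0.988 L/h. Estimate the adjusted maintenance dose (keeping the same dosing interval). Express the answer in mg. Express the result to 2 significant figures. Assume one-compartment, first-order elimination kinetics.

360 mg

To keep the same average steady-state level, dosing rate must scale with clearance.
CL ratio = 0.988 / 1.49 = 0.6631
New dose (same interval) = 539 × 0.6631 = 357.4 mg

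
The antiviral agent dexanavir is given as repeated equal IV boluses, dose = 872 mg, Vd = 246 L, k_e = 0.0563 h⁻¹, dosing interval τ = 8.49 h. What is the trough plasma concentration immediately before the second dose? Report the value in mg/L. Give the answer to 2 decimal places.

2.20 mg/L

C₀ per dose = Dose / Vd = 872 / 246 = 3.545 mg/L
Fraction remaining after one interval: r = e^(−kτ) = e^(−0.05630 × 8.49) = 0.6200
Before dose 2, 1 dose has been given (aged 1τ).
C_trough = C₀ × r = 3.545 × 0.6200 = 2.198 mg/L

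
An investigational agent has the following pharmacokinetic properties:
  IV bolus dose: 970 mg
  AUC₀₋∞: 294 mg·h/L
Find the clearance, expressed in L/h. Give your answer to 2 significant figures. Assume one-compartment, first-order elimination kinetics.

3.3 L/h

CL = Dose / AUC = 970 / 294 = 3.299 L/h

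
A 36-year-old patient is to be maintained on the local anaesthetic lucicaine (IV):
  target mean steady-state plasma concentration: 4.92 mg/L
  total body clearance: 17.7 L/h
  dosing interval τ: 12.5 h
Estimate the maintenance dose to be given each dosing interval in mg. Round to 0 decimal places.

1089 mg

At steady state, Dose/τ = Css × CL.
Dose = Css × CL × τ = 4.92 × 17.70 × 12.5 = 1089 mg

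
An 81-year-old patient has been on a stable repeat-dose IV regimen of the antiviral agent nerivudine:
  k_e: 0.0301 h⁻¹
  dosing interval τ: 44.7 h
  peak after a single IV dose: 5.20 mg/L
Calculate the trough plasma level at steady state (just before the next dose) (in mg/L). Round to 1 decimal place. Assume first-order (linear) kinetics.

1.8 mg/L

e^(−kτ) = e^(−0.03010 × 44.7) = 0.2604
Accumulation ratio R = 1 / (1 − e^(−kτ)) = 1 / (1 − 0.2604) = 1.352
Steady-state trough = C₀ × R × e^(−kτ) = 5.20 × 1.352 × 0.2604 = 1.831 mg/L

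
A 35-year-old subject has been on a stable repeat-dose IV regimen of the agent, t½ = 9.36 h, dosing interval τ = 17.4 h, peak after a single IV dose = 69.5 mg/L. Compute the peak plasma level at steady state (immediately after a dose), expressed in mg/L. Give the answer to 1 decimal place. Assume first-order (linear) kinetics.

96.0 mg/L

k = ln2 / t½ = 0.693147 / 9.36 = 0.07405 h⁻¹
e^(−kτ) = e^(−0.07405 × 17.4) = 0.2757
Accumulation ratio R = 1 / (1 − e^(−kτ)) = 1 / (1 − 0.2757) = 1.381
Steady-state peak = C₀ × R = 69.5 × 1.381 = 95.98 mg/L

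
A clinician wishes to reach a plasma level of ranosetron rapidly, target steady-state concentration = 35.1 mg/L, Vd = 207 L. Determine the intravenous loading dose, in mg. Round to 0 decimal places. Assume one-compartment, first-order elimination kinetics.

LD = Css × Vd = 35.1 × 207 = 7266 mg

7266 mg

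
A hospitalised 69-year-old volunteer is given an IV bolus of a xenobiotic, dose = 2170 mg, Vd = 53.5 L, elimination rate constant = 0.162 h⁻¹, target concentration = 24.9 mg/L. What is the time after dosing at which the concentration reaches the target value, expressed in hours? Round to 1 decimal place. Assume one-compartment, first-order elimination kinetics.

C₀ = Dose / Vd = 2170 / 53.5 = 40.56 mg/L
t = ln(C₀ / C) / k = ln(40.56 / 24.9) / 0.1620
  = ln(1.629) / 0.1620 = 0.4880 / 0.1620 = 3.012 h

3.0 h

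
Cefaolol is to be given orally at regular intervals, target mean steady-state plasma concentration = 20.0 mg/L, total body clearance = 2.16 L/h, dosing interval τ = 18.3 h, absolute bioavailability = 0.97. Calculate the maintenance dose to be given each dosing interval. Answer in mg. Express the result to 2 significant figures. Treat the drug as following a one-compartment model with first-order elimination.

820 mg

At steady state, F × (Dose/τ) = Css × CL.
Dose = Css × CL × τ / F = 20.0 × 2.160 × 18.3 / 0.97 = 815.0 mg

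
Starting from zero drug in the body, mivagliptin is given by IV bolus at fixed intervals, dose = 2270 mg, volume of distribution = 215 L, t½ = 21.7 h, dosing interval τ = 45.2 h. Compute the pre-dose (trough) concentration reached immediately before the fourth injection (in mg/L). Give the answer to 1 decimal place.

3.2 mg/L

C₀ per dose = Dose / Vd = 2270 / 215 = 10.56 mg/L
k = ln2 / t½ = 0.693147 / 21.7 = 0.03194 h⁻¹
Fraction remaining after one interval: r = e^(−kτ) = e^(−0.03194 × 45.2) = 0.2361
Before dose 4, 3 doses have been given (aged 1τ, 2τ, 3τ).
C_trough = C₀ × (r + r² + … + r^3) = C₀ × r(1−r^3)/(1−r)
        = 10.56 × 0.2361 × (1 − 0.01316) / (1 − 0.2361) = 3.221 mg/L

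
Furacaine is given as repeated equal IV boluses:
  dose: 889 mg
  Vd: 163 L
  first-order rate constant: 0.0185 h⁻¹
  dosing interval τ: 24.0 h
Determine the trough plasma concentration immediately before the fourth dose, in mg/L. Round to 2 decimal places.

7.18 mg/L

C₀ per dose = Dose / Vd = 889 / 163 = 5.454 mg/L
Fraction remaining after one interval: r = e^(−kτ) = e^(−0.01850 × 24.0) = 0.6415
Before dose 4, 3 doses have been given (aged 1τ, 2τ, 3τ).
C_trough = C₀ × (r + r² + … + r^3) = C₀ × r(1−r^3)/(1−r)
        = 5.454 × 0.6415 × (1 − 0.2640) / (1 − 0.6415) = 7.183 mg/L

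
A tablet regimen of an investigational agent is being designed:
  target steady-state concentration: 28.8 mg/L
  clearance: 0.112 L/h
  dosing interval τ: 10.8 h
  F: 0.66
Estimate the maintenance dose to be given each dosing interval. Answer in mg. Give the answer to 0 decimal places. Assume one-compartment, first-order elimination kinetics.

53 mg

At steady state, F × (Dose/τ) = Css × CL.
Dose = Css × CL × τ / F = 28.8 × 0.1120 × 10.8 / 0.66 = 52.78 mg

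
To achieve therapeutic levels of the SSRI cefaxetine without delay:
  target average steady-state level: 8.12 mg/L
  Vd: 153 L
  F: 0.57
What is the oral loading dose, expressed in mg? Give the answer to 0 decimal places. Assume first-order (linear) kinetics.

LD = Css × Vd / F = 8.12 × 153 / 0.57 = 2180 mg

2180 mg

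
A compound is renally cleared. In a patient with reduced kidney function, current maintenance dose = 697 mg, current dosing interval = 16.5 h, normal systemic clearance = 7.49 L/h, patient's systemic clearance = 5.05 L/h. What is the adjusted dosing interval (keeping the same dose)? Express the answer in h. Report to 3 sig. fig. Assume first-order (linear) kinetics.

24.5 h

To keep the same average steady-state level, dosing rate must scale with clearance.
CL ratio = 5.05 / 7.49 = 0.6742
New interval (same dose) = 16.5 / 0.6742 = 24.47 h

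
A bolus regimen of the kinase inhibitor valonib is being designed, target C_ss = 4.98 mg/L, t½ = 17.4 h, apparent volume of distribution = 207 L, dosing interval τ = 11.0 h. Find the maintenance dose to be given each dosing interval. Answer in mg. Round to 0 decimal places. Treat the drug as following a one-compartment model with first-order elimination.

k = ln2 / t½ = 0.693147 / 17.4 = 0.03984 h⁻¹
CL = k × Vd = 0.03984 × 207 = 8.247 L/h
At steady state, Dose/τ = Css × CL.
Dose = Css × CL × τ = 4.98 × 8.247 × 11.0 = 451.8 mg

452 mg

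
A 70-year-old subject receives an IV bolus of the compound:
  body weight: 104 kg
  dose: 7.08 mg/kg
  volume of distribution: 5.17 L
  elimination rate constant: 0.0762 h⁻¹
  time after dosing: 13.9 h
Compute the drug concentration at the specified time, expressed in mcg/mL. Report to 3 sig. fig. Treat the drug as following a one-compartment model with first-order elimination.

49.4 mcg/mL

Total dose = 7.08 × 104 = 736.3 mg
C₀ = Dose / Vd = 736.3 / 5.17 = 142.4 mg/L
C = C₀ · e^(−k·t) = 142.4 × e^(−0.07620 × 13.9)
  = 142.4 × 0.3467 = 49.37 mg/L
(49.37 mg/L = 49.37 mcg/mL)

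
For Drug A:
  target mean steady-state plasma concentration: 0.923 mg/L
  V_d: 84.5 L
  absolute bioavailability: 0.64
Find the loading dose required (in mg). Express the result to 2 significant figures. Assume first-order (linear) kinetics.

LD = Css × Vd / F = 0.923 × 84.5 / 0.64 = 121.9 mg

120 mg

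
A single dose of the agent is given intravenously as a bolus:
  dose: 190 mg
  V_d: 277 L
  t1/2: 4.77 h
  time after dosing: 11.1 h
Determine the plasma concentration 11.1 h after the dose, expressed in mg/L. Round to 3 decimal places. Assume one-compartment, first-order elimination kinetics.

0.137 mg/L

C₀ = Dose / Vd = 190.0 / 277 = 0.6859 mg/L
k = ln2 / t½ = 0.693147 / 4.77 = 0.1453 h⁻¹
C = C₀ · e^(−k·t) = 0.6859 × e^(−0.1453 × 11.1)
  = 0.6859 × 0.1993 = 0.1367 mg/L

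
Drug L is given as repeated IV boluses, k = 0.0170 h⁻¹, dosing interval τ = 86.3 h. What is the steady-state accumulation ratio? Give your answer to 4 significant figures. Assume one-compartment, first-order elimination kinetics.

1.300

e^(−kτ) = e^(−0.01700 × 86.3) = 0.2306
Accumulation ratio R = 1 / (1 − e^(−kτ)) = 1 / (1 − 0.2306) = 1.300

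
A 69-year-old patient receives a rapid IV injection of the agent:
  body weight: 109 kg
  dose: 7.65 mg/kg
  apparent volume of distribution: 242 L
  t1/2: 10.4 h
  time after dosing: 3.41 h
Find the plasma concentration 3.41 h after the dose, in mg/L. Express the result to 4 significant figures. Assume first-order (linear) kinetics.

2.745 mg/L

Total dose = 7.65 × 109 = 833.9 mg
C₀ = Dose / Vd = 833.9 / 242 = 3.446 mg/L
k = ln2 / t½ = 0.693147 / 10.4 = 0.06665 h⁻¹
C = C₀ · e^(−k·t) = 3.446 × e^(−0.06665 × 3.41)
  = 3.446 × 0.7967 = 2.745 mg/L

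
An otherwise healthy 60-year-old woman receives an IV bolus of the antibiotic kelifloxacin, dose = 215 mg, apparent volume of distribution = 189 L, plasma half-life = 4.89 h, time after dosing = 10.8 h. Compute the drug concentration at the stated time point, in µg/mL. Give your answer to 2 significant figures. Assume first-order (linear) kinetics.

C₀ = Dose / Vd = 215.0 / 189 = 1.138 mg/L
k = ln2 / t½ = 0.693147 / 4.89 = 0.1417 h⁻¹
C = C₀ · e^(−k·t) = 1.138 × e^(−0.1417 × 10.8)
  = 1.138 × 0.2165 = 0.2464 mg/L
(0.2464 mg/L = 0.2464 µg/mL)

0.25 µg/mL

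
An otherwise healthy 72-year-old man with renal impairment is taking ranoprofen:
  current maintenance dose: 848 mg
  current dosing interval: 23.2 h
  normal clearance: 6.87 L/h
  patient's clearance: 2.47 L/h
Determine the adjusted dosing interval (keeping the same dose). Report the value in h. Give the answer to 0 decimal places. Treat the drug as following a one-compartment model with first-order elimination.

To keep the same average steady-state level, dosing rate must scale with clearance.
CL ratio = 2.47 / 6.87 = 0.3595
New interval (same dose) = 23.2 / 0.3595 = 64.53 h

65 h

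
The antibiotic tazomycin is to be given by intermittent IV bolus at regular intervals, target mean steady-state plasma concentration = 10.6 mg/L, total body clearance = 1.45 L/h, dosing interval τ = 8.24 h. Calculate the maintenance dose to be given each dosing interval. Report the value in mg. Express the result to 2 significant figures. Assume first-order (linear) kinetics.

130 mg

At steady state, Dose/τ = Css × CL.
Dose = Css × CL × τ = 10.6 × 1.450 × 8.24 = 126.6 mg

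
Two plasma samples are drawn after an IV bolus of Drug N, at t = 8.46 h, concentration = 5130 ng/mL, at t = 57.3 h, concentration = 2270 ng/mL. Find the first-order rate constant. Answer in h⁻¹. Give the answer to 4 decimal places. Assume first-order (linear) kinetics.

0.0167 h⁻¹

k = ln(C₁/C₂) / (t₂ − t₁) = ln(5130/2270) / (57.3 − 8.46)
  = 0.8153 / 48.84 = 0.01669 h⁻¹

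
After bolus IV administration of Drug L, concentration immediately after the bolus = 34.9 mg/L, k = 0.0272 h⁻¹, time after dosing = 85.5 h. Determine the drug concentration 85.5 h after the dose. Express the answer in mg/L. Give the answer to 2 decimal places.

3.41 mg/L

C = C₀ · e^(−k·t) = 34.90 × e^(−0.02720 × 85.5)
  = 34.90 × 0.09772 = 3.410 mg/L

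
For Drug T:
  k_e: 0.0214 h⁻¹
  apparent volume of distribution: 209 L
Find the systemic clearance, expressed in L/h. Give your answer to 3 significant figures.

4.47 L/h

CL = k × Vd = 0.0214 × 209 = 4.473 L/h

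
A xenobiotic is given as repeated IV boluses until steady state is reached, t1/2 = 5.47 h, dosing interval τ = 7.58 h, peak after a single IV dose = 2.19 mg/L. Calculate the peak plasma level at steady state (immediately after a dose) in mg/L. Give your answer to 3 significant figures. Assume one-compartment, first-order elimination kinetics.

3.55 mg/L

k = ln2 / t½ = 0.693147 / 5.47 = 0.1267 h⁻¹
e^(−kτ) = e^(−0.1267 × 7.58) = 0.3827
Accumulation ratio R = 1 / (1 − e^(−kτ)) = 1 / (1 − 0.3827) = 1.620
Steady-state peak = C₀ × R = 2.19 × 1.620 = 3.548 mg/L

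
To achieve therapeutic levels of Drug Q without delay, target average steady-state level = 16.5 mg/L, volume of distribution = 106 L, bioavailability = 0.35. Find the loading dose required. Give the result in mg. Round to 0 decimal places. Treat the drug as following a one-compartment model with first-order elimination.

4997 mg

LD = Css × Vd / F = 16.5 × 106 / 0.35 = 4997 mg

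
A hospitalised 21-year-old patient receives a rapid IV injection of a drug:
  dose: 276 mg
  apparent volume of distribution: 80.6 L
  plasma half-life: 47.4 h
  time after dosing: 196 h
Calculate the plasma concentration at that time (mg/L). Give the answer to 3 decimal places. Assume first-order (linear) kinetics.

0.195 mg/L

C₀ = Dose / Vd = 276.0 / 80.6 = 3.424 mg/L
k = ln2 / t½ = 0.693147 / 47.4 = 0.01462 h⁻¹
C = C₀ · e^(−k·t) = 3.424 × e^(−0.01462 × 196)
  = 3.424 × 0.05695 = 0.1950 mg/L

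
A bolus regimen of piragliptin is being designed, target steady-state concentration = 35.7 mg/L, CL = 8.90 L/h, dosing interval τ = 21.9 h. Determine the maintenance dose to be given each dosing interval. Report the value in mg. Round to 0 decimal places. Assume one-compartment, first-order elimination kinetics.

At steady state, Dose/τ = Css × CL.
Dose = Css × CL × τ = 35.7 × 8.900 × 21.9 = 6958 mg

6958 mg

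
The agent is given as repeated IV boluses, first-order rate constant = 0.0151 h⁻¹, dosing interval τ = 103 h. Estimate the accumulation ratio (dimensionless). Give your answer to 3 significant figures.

1.27

e^(−kτ) = e^(−0.01510 × 103) = 0.2111
Accumulation ratio R = 1 / (1 − e^(−kτ)) = 1 / (1 − 0.2111) = 1.268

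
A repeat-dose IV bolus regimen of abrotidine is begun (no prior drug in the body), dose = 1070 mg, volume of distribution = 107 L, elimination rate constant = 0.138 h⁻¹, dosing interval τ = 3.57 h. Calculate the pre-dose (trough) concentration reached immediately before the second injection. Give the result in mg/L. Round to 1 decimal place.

6.1 mg/L

C₀ per dose = Dose / Vd = 1070 / 107 = 10.00 mg/L
Fraction remaining after one interval: r = e^(−kτ) = e^(−0.1380 × 3.57) = 0.6110
Before dose 2, 1 dose has been given (aged 1τ).
C_trough = C₀ × r = 10.00 × 0.6110 = 6.110 mg/L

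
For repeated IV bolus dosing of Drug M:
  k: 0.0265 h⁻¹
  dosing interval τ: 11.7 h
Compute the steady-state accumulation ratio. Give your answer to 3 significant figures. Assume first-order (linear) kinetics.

e^(−kτ) = e^(−0.02650 × 11.7) = 0.7334
Accumulation ratio R = 1 / (1 − e^(−kτ)) = 1 / (1 − 0.7334) = 3.751

3.75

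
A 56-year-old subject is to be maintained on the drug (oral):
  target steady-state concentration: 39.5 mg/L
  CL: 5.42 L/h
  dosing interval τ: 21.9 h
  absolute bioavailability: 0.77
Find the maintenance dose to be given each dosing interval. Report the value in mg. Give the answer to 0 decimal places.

6089 mg

At steady state, F × (Dose/τ) = Css × CL.
Dose = Css × CL × τ / F = 39.5 × 5.420 × 21.9 / 0.77 = 6089 mg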